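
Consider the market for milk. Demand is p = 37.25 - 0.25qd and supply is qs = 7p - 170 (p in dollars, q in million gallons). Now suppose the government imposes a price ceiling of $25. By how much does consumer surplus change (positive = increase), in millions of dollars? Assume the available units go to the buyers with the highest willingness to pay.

Rearranging demand gives qd = 149 - 4p. In a free market, 149 - 4p = 7p - 170 gives the equilibrium p* = 29, q* = 33.
The ceiling of 25 is below the equilibrium price 29, so it binds.
At p = 25: qd = 149 - 4·25 = 49 and qs = 7·25 - 170 = 5.
Consumer surplus without the control is ½ · (37.25 - 29) · 33 = 136.125.
With the ceiling, 5 units are sold at 25 (assume they go to the highest-value buyers). The demand price at q = 5 is 36, so CS = ½ · [(37.25 - 25) + (36 - 25)] · 5 = 58.125.
Change in consumer surplus = 58.125 - 136.125 = -78.

-78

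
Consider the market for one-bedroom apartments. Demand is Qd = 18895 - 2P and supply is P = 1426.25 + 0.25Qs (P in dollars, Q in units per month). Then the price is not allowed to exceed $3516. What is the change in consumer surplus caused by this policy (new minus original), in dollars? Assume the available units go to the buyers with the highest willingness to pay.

Rearranging supply gives Qs = 4P - 5705. Setting quantity demanded equal to quantity supplied, 18895 - 2P = 4P - 5705, gives P* = 4100 and Q* = 10695.
Since 3516 < 4100, the ceiling is binding.
At P = 3516: Qd = 18895 - 2·3516 = 11863 and Qs = 4·3516 - 5705 = 8359.
Consumer surplus without the control is ½ · (9447.5 - 4100) · 10695 = 28595756.25.
With the ceiling, 8359 units are sold at 3516 (assume they go to the highest-value buyers). The demand price at Q = 8359 is 5268, so CS = ½ · [(9447.5 - 3516) + (5268 - 3516)] · 8359 = 32113188.25.
Change in consumer surplus = 32113188.25 - 28595756.25 = 3517432.

3517432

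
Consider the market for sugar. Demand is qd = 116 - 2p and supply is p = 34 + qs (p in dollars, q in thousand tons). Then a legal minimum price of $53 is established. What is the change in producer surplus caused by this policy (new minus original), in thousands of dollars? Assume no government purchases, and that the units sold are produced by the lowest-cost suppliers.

12

Rearranging supply gives qs = p - 34. Without the control the market clears where 116 - 2p = p - 34, i.e. p* = 50 and q* = 16.
Because the floor (53) lies above the market-clearing price, it is binding.
At p = 53: qd = 116 - 2·53 = 10 and qs = 53 - 34 = 19.
Producer surplus without the control is ½ · (50 - 34) · 16 = 128.
With the floor, 10 units are sold at 53. The supply price at q = 10 is 44, so PS = ½ · [(53 - 34) + (53 - 44)] · 10 = 140.
Change in producer surplus = 140 - 128 = 12.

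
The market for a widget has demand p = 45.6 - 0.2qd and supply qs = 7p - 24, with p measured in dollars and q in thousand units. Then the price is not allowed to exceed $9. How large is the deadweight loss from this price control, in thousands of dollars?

Rearranging demand gives qd = 228 - 5p. Setting quantity demanded equal to quantity supplied, 228 - 5p = 7p - 24, gives p* = 21 and q* = 123.
Because the ceiling (9) lies below the market-clearing price, it is binding.
At p = 9: qd = 228 - 5·9 = 183 and qs = 7·9 - 24 = 39.
Quantity traded falls to 39. At q = 39 the demand price is (228 - 39)/5 = 37.8 and the supply price is (24 + 39)/7 = 9.
Deadweight loss = ½ · (37.8 - 9) · (123 - 39) = ½ · 28.8 · 84 = 1209.6.

1209.6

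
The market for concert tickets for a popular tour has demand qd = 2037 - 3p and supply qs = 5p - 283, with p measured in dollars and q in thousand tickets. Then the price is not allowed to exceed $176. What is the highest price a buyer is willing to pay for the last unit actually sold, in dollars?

480

In a free market, 2037 - 3p = 5p - 283 gives the equilibrium p* = 290, q* = 1167.
Because the ceiling (176) lies below the market-clearing price, it is binding.
At p = 176: qd = 2037 - 3·176 = 1509 and qs = 5·176 - 283 = 597.
Only 597 units reach the market. On the demand curve, the marginal buyer's willingness to pay at q = 597 is (2037 - 597)/3 = 480.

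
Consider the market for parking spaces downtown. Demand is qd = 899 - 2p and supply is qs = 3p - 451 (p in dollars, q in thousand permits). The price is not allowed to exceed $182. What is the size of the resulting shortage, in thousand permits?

In a free market, 899 - 2p = 3p - 451 gives the equilibrium p* = 270, q* = 359.
Since 182 < 270, the ceiling is binding.
At p = 182: qd = 899 - 2·182 = 535 and qs = 3·182 - 451 = 95.
Shortage = qd - qs = 535 - 95 = 440.

440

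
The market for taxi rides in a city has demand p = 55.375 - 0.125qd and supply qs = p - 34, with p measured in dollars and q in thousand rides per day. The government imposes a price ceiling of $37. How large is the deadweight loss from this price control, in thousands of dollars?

Rearranging demand gives qd = 443 - 8p. In a free market, 443 - 8p = p - 34 gives the equilibrium p* = 53, q* = 19.
Because the ceiling (37) lies below the market-clearing price, it is binding.
At p = 37: qd = 443 - 8·37 = 147 and qs = 37 - 34 = 3.
Quantity traded falls to 3. At q = 3 the demand price is (443 - 3)/8 = 55 and the supply price is 34 + 3 = 37.
Deadweight loss = ½ · (55 - 37) · (19 - 3) = ½ · 18 · 16 = 144.

144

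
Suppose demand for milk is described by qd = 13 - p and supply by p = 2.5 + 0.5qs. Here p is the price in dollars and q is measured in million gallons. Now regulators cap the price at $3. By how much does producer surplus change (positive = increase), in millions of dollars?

Rearranging supply gives qs = 2p - 5. Equilibrium: 13 - p = 2p - 5, so 18 = 3p and p* = 6, q* = 7.
Because the ceiling (3) lies below the market-clearing price, it is binding.
At p = 3: qd = 13 - 3 = 10 and qs = 2·3 - 5 = 1.
Producer surplus without the control is ½ · (6 - 2.5) · 7 = 12.25.
With the ceiling, producers sell 1 units at 3, so PS = ½ · (3 - 2.5) · 1 = 0.25.
Change in producer surplus = 0.25 - 12.25 = -12.

-12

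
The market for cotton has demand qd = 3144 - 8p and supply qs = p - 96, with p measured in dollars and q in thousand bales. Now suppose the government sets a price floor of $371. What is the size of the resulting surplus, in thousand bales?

Equilibrium: 3144 - 8p = p - 96, so 3240 = 9p and p* = 360, q* = 264.
Since 371 > 360, the floor is binding.
At p = 371: qd = 3144 - 8·371 = 176 and qs = 371 - 96 = 275.
Surplus = qs - qd = 275 - 176 = 99.

99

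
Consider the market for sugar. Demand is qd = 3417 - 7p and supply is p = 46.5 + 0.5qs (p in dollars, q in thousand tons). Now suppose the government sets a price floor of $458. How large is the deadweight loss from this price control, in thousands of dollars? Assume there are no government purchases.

Rearranging supply gives qs = 2p - 93. In a free market, 3417 - 7p = 2p - 93 gives the equilibrium p* = 390, q* = 687.
The floor of 458 is above the equilibrium price 390, so it binds.
At p = 458: qd = 3417 - 7·458 = 211 and qs = 2·458 - 93 = 823.
Quantity traded falls to 211. At q = 211 the demand price is (3417 - 211)/7 = 458 and the supply price is (93 + 211)/2 = 152.
Deadweight loss = ½ · (458 - 152) · (687 - 211) = ½ · 306 · 476 = 72828.

72828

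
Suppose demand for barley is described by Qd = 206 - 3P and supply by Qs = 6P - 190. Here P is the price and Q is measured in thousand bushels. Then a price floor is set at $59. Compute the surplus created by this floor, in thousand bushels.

Equilibrium: 206 - 3P = 6P - 190, so 396 = 9P and P* = 44, Q* = 74.
Because the floor (59) lies above the market-clearing price, it is binding.
At P = 59: Qd = 206 - 3·59 = 29 and Qs = 6·59 - 190 = 164.
Surplus = Qs - Qd = 164 - 29 = 135.

135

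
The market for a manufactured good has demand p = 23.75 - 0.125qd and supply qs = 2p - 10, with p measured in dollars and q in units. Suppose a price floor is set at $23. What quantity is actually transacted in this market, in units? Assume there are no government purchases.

6

Rearranging demand gives qd = 190 - 8p. In a free market, 190 - 8p = 2p - 10 gives the equilibrium p* = 20, q* = 30.
The floor of 23 is above the equilibrium price 20, so it binds.
At p = 23: qd = 190 - 8·23 = 6 and qs = 2·23 - 10 = 36.
The quantity actually transacted is the short side, demand: 6.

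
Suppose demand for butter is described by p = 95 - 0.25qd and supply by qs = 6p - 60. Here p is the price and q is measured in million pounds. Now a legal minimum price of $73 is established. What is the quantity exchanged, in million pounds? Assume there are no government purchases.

Rearranging demand gives qd = 380 - 4p. Setting quantity demanded equal to quantity supplied, 380 - 4p = 6p - 60, gives p* = 44 and q* = 204.
The floor of 73 is above the equilibrium price 44, so it binds.
At p = 73: qd = 380 - 4·73 = 88 and qs = 6·73 - 60 = 378.
The quantity actually transacted is the short side, demand: 88.

88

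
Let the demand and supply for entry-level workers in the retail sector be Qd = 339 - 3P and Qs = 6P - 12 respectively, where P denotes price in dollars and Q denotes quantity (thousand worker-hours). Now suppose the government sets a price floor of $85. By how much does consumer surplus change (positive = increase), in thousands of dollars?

Equilibrium: 339 - 3P = 6P - 12, so 351 = 9P and P* = 39, Q* = 222.
The floor of 85 is above the equilibrium price 39, so it binds.
At P = 85: Qd = 339 - 3·85 = 84 and Qs = 6·85 - 12 = 498.
Consumer surplus without the control is ½ · (113 - 39) · 222 = 8214.
With the floor, consumers buy 84 units at 85, so CS = ½ · (113 - 85) · 84 = 1176.
Change in consumer surplus = 1176 - 8214 = -7038.

-7038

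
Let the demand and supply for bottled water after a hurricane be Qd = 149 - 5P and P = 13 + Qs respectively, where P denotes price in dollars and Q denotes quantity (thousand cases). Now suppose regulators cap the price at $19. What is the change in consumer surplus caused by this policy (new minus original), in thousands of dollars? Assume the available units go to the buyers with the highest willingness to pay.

41.6

Rearranging supply gives Qs = P - 13. Without the control the market clears where 149 - 5P = P - 13, i.e. P* = 27 and Q* = 14.
Because the ceiling (19) lies below the market-clearing price, it is binding.
At P = 19: Qd = 149 - 5·19 = 54 and Qs = 19 - 13 = 6.
Consumer surplus without the control is ½ · (29.8 - 27) · 14 = 19.6.
With the ceiling, 6 units are sold at 19 (assume they go to the highest-value buyers). The demand price at Q = 6 is 28.6, so CS = ½ · [(29.8 - 19) + (28.6 - 19)] · 6 = 61.2.
Change in consumer surplus = 61.2 - 19.6 = 41.6.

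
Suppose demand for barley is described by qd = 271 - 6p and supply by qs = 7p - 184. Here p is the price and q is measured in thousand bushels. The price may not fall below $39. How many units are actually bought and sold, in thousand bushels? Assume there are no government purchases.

37

Equilibrium: 271 - 6p = 7p - 184, so 455 = 13p and p* = 35, q* = 61.
The floor of 39 is above the equilibrium price 35, so it binds.
At p = 39: qd = 271 - 6·39 = 37 and qs = 7·39 - 184 = 89.
The quantity actually transacted is the short side, demand: 37.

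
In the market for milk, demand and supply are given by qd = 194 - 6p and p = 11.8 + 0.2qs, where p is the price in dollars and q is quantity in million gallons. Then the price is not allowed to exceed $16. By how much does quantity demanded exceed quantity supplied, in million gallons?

77

Rearranging supply gives qs = 5p - 59. Setting quantity demanded equal to quantity supplied, 194 - 6p = 5p - 59, gives p* = 23 and q* = 56.
The ceiling of 16 is below the equilibrium price 23, so it binds.
At p = 16: qd = 194 - 6·16 = 98 and qs = 5·16 - 59 = 21.
Shortage = qd - qs = 98 - 21 = 77.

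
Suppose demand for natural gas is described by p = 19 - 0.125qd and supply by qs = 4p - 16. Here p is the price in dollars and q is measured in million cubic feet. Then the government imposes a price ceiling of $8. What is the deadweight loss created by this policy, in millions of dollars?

Rearranging demand gives qd = 152 - 8p. Setting quantity demanded equal to quantity supplied, 152 - 8p = 4p - 16, gives p* = 14 and q* = 40.
The ceiling of 8 is below the equilibrium price 14, so it binds.
At p = 8: qd = 152 - 8·8 = 88 and qs = 4·8 - 16 = 16.
Quantity traded falls to 16. At q = 16 the demand price is (152 - 16)/8 = 17 and the supply price is (16 + 16)/4 = 8.
Deadweight loss = ½ · (17 - 8) · (40 - 16) = ½ · 9 · 24 = 108.

108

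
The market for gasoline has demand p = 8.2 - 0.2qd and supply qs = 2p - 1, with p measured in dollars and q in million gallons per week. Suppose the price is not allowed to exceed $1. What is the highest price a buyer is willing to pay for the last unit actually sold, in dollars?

8

Rearranging demand gives qd = 41 - 5p. Without the control the market clears where 41 - 5p = 2p - 1, i.e. p* = 6 and q* = 11.
Since 1 < 6, the ceiling is binding.
At p = 1: qd = 41 - 5·1 = 36 and qs = 2·1 - 1 = 1.
Only 1 units reach the market. On the demand curve, the marginal buyer's willingness to pay at q = 1 is (41 - 1)/5 = 8.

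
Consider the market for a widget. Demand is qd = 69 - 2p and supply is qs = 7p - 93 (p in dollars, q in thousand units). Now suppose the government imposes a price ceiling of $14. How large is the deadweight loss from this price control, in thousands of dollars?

252

In a free market, 69 - 2p = 7p - 93 gives the equilibrium p* = 18, q* = 33.
Since 14 < 18, the ceiling is binding.
At p = 14: qd = 69 - 2·14 = 41 and qs = 7·14 - 93 = 5.
Quantity traded falls to 5. At q = 5 the demand price is (69 - 5)/2 = 32 and the supply price is (93 + 5)/7 = 14.
Deadweight loss = ½ · (32 - 14) · (33 - 5) = ½ · 18 · 28 = 252.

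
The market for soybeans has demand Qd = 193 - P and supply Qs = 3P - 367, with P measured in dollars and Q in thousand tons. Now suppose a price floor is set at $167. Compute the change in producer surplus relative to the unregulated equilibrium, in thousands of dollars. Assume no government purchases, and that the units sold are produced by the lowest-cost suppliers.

In a free market, 193 - P = 3P - 367 gives the equilibrium P* = 140, Q* = 53.
Since 167 > 140, the floor is binding.
At P = 167: Qd = 193 - 167 = 26 and Qs = 3·167 - 367 = 134.
Producer surplus without the control is ½ · (140 - 367/3) · 53 = 2809/6.
With the floor, 26 units are sold at 167. The supply price at Q = 26 is 131, so PS = ½ · [(167 - 367/3) + (167 - 131)] · 26 = 3146/3.
Change in producer surplus = 3146/3 - 2809/6 = 580.5.

580.5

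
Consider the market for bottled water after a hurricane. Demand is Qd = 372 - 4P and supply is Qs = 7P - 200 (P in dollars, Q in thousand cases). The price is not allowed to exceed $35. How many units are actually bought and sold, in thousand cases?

In a free market, 372 - 4P = 7P - 200 gives the equilibrium P* = 52, Q* = 164.
Since 35 < 52, the ceiling is binding.
At P = 35: Qd = 372 - 4·35 = 232 and Qs = 7·35 - 200 = 45.
The quantity actually transacted is the short side, supply: 45.

45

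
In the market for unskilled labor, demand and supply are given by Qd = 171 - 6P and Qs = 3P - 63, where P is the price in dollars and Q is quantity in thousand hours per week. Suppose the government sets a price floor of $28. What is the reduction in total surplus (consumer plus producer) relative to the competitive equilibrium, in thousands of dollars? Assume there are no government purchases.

Without the control the market clears where 171 - 6P = 3P - 63, i.e. P* = 26 and Q* = 15.
The floor of 28 is above the equilibrium price 26, so it binds.
At P = 28: Qd = 171 - 6·28 = 3 and Qs = 3·28 - 63 = 21.
Quantity traded falls to 3. At Q = 3 the demand price is (171 - 3)/6 = 28 and the supply price is (63 + 3)/3 = 22.
Deadweight loss = ½ · (28 - 22) · (15 - 3) = ½ · 6 · 12 = 36.

36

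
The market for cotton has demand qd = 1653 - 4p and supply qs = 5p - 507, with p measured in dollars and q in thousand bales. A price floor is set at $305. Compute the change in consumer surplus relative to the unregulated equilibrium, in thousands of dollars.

-36595

In a free market, 1653 - 4p = 5p - 507 gives the equilibrium p* = 240, q* = 693.
Since 305 > 240, the floor is binding.
At p = 305: qd = 1653 - 4·305 = 433 and qs = 5·305 - 507 = 1018.
Consumer surplus without the control is ½ · (413.25 - 240) · 693 = 60031.125.
With the floor, consumers buy 433 units at 305, so CS = ½ · (413.25 - 305) · 433 = 23436.125.
Change in consumer surplus = 23436.125 - 60031.125 = -36595.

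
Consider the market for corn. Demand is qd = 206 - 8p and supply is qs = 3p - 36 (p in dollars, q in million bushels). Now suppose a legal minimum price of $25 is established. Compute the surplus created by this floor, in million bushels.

Setting quantity demanded equal to quantity supplied, 206 - 8p = 3p - 36, gives p* = 22 and q* = 30.
Because the floor (25) lies above the market-clearing price, it is binding.
At p = 25: qd = 206 - 8·25 = 6 and qs = 3·25 - 36 = 39.
Surplus = qs - qd = 39 - 6 = 33.

33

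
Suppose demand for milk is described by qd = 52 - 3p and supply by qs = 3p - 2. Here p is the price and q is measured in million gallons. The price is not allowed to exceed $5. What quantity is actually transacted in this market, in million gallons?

In a free market, 52 - 3p = 3p - 2 gives the equilibrium p* = 9, q* = 25.
Since 5 < 9, the ceiling is binding.
At p = 5: qd = 52 - 3·5 = 37 and qs = 3·5 - 2 = 13.
The quantity actually transacted is the short side, supply: 13.

13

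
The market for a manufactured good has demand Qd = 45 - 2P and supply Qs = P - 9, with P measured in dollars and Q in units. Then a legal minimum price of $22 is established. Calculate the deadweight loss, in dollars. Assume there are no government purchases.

48

Setting quantity demanded equal to quantity supplied, 45 - 2P = P - 9, gives P* = 18 and Q* = 9.
Since 22 > 18, the floor is binding.
At P = 22: Qd = 45 - 2·22 = 1 and Qs = 22 - 9 = 13.
Quantity traded falls to 1. At Q = 1 the demand price is (45 - 1)/2 = 22 and the supply price is 9 + 1 = 10.
Deadweight loss = ½ · (22 - 10) · (9 - 1) = ½ · 12 · 8 = 48.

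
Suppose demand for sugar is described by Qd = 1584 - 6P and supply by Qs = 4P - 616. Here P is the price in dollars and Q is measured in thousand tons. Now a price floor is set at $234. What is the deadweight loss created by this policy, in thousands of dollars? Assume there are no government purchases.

In a free market, 1584 - 6P = 4P - 616 gives the equilibrium P* = 220, Q* = 264.
The floor of 234 is above the equilibrium price 220, so it binds.
At P = 234: Qd = 1584 - 6·234 = 180 and Qs = 4·234 - 616 = 320.
Quantity traded falls to 180. At Q = 180 the demand price is (1584 - 180)/6 = 234 and the supply price is (616 + 180)/4 = 199.
Deadweight loss = ½ · (234 - 199) · (264 - 180) = ½ · 35 · 84 = 1470.

1470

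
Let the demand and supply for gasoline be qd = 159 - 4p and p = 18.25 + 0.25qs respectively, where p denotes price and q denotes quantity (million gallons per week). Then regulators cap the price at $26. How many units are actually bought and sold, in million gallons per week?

31

Rearranging supply gives qs = 4p - 73. In a free market, 159 - 4p = 4p - 73 gives the equilibrium p* = 29, q* = 43.
The ceiling of 26 is below the equilibrium price 29, so it binds.
At p = 26: qd = 159 - 4·26 = 55 and qs = 4·26 - 73 = 31.
The quantity actually transacted is the short side, supply: 31.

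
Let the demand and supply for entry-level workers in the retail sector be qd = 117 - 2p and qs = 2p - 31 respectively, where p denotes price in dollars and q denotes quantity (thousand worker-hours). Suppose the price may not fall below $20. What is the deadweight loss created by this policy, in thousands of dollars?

Setting quantity demanded equal to quantity supplied, 117 - 2p = 2p - 31, gives p* = 37 and q* = 43.
The floor of 20 is below the equilibrium price 37, so it is not binding; the market clears at p* = 37, q* = 43.
Since the control does not bind, no trades are prevented and deadweight loss is zero.

0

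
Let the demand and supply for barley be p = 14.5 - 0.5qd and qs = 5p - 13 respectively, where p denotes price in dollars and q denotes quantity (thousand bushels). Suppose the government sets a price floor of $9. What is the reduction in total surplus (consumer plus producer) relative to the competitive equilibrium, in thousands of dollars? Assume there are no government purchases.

Rearranging demand gives qd = 29 - 2p. Equilibrium: 29 - 2p = 5p - 13, so 42 = 7p and p* = 6, q* = 17.
The floor of 9 is above the equilibrium price 6, so it binds.
At p = 9: qd = 29 - 2·9 = 11 and qs = 5·9 - 13 = 32.
Quantity traded falls to 11. At q = 11 the demand price is (29 - 11)/2 = 9 and the supply price is (13 + 11)/5 = 4.8.
Deadweight loss = ½ · (9 - 4.8) · (17 - 11) = ½ · 4.2 · 6 = 12.6.

12.6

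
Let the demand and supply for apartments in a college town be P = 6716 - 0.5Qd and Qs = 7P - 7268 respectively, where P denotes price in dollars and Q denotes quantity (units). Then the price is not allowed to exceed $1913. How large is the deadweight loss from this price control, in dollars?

2358861.75

Rearranging demand gives Qd = 13432 - 2P. In a free market, 13432 - 2P = 7P - 7268 gives the equilibrium P* = 2300, Q* = 8832.
Because the ceiling (1913) lies below the market-clearing price, it is binding.
At P = 1913: Qd = 13432 - 2·1913 = 9606 and Qs = 7·1913 - 7268 = 6123.
Quantity traded falls to 6123. At Q = 6123 the demand price is (13432 - 6123)/2 = 3654.5 and the supply price is (7268 + 6123)/7 = 1913.
Deadweight loss = ½ · (3654.5 - 1913) · (8832 - 6123) = ½ · 1741.5 · 2709 = 2358861.75.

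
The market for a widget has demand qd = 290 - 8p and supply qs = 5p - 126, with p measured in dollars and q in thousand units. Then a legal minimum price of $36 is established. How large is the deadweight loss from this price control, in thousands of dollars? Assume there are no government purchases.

166.4

In a free market, 290 - 8p = 5p - 126 gives the equilibrium p* = 32, q* = 34.
Because the floor (36) lies above the market-clearing price, it is binding.
At p = 36: qd = 290 - 8·36 = 2 and qs = 5·36 - 126 = 54.
Quantity traded falls to 2. At q = 2 the demand price is (290 - 2)/8 = 36 and the supply price is (126 + 2)/5 = 25.6.
Deadweight loss = ½ · (36 - 25.6) · (34 - 2) = ½ · 10.4 · 32 = 166.4.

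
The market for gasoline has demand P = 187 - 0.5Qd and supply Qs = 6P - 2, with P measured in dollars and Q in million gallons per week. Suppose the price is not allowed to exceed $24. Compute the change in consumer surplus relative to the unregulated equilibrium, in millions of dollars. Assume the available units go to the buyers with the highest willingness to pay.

Rearranging demand gives Qd = 374 - 2P. Setting quantity demanded equal to quantity supplied, 374 - 2P = 6P - 2, gives P* = 47 and Q* = 280.
The ceiling of 24 is below the equilibrium price 47, so it binds.
At P = 24: Qd = 374 - 2·24 = 326 and Qs = 6·24 - 2 = 142.
Consumer surplus without the control is ½ · (187 - 47) · 280 = 19600.
With the ceiling, 142 units are sold at 24 (assume they go to the highest-value buyers). The demand price at Q = 142 is 116, so CS = ½ · [(187 - 24) + (116 - 24)] · 142 = 18105.
Change in consumer surplus = 18105 - 19600 = -1495.

-1495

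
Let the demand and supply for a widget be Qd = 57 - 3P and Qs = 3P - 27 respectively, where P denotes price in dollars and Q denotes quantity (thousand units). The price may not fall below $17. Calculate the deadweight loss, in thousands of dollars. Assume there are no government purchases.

Without the control the market clears where 57 - 3P = 3P - 27, i.e. P* = 14 and Q* = 15.
The floor of 17 is above the equilibrium price 14, so it binds.
At P = 17: Qd = 57 - 3·17 = 6 and Qs = 3·17 - 27 = 24.
Quantity traded falls to 6. At Q = 6 the demand price is (57 - 6)/3 = 17 and the supply price is (27 + 6)/3 = 11.
Deadweight loss = ½ · (17 - 11) · (15 - 6) = ½ · 6 · 9 = 27.

27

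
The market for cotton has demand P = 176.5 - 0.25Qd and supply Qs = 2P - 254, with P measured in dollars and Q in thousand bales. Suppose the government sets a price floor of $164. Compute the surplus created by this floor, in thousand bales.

24

Rearranging demand gives Qd = 706 - 4P. Equilibrium: 706 - 4P = 2P - 254, so 960 = 6P and P* = 160, Q* = 66.
Since 164 > 160, the floor is binding.
At P = 164: Qd = 706 - 4·164 = 50 and Qs = 2·164 - 254 = 74.
Surplus = Qs - Qd = 74 - 50 = 24.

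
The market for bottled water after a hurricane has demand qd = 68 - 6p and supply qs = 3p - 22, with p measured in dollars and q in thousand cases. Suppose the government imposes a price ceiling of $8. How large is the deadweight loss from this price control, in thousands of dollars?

9

Equilibrium: 68 - 6p = 3p - 22, so 90 = 9p and p* = 10, q* = 8.
Since 8 < 10, the ceiling is binding.
At p = 8: qd = 68 - 6·8 = 20 and qs = 3·8 - 22 = 2.
Quantity traded falls to 2. At q = 2 the demand price is (68 - 2)/6 = 11 and the supply price is (22 + 2)/3 = 8.
Deadweight loss = ½ · (11 - 8) · (8 - 2) = ½ · 3 · 6 = 9.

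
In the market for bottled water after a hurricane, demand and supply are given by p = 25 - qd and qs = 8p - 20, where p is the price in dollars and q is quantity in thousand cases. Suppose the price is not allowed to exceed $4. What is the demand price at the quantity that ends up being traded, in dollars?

13

Rearranging demand gives qd = 25 - p. Without the control the market clears where 25 - p = 8p - 20, i.e. p* = 5 and q* = 20.
Since 4 < 5, the ceiling is binding.
At p = 4: qd = 25 - 4 = 21 and qs = 8·4 - 20 = 12.
Only 12 units reach the market. On the demand curve, the marginal buyer's willingness to pay at q = 12 is (25 - 12) = 13.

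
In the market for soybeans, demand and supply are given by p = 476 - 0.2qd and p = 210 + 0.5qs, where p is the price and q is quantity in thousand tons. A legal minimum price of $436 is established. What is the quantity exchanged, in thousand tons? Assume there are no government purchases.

200

Rearranging demand gives qd = 2380 - 5p; rearranging supply gives qs = 2p - 420. Without the control the market clears where 2380 - 5p = 2p - 420, i.e. p* = 400 and q* = 380.
Because the floor (436) lies above the market-clearing price, it is binding.
At p = 436: qd = 2380 - 5·436 = 200 and qs = 2·436 - 420 = 452.
The quantity actually transacted is the short side, demand: 200.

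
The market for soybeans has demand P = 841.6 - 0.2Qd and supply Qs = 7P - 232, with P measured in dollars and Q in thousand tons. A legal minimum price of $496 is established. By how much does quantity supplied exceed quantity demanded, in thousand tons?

Rearranging demand gives Qd = 4208 - 5P. Equilibrium: 4208 - 5P = 7P - 232, so 4440 = 12P and P* = 370, Q* = 2358.
Since 496 > 370, the floor is binding.
At P = 496: Qd = 4208 - 5·496 = 1728 and Qs = 7·496 - 232 = 3240.
Surplus = Qs - Qd = 3240 - 1728 = 1512.

1512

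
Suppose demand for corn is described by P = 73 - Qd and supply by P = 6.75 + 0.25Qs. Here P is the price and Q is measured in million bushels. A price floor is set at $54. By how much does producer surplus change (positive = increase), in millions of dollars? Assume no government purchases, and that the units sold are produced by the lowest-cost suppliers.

501.5

Rearranging demand gives Qd = 73 - P; rearranging supply gives Qs = 4P - 27. Setting quantity demanded equal to quantity supplied, 73 - P = 4P - 27, gives P* = 20 and Q* = 53.
Since 54 > 20, the floor is binding.
At P = 54: Qd = 73 - 54 = 19 and Qs = 4·54 - 27 = 189.
Producer surplus without the control is ½ · (20 - 6.75) · 53 = 351.125.
With the floor, 19 units are sold at 54. The supply price at Q = 19 is 11.5, so PS = ½ · [(54 - 6.75) + (54 - 11.5)] · 19 = 852.625.
Change in producer surplus = 852.625 - 351.125 = 501.5.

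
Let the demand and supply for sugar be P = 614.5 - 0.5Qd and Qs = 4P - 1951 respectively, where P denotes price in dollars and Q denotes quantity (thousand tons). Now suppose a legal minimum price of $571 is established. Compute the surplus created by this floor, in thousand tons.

246

Rearranging demand gives Qd = 1229 - 2P. Setting quantity demanded equal to quantity supplied, 1229 - 2P = 4P - 1951, gives P* = 530 and Q* = 169.
The floor of 571 is above the equilibrium price 530, so it binds.
At P = 571: Qd = 1229 - 2·571 = 87 and Qs = 4·571 - 1951 = 333.
Surplus = Qs - Qd = 333 - 87 = 246.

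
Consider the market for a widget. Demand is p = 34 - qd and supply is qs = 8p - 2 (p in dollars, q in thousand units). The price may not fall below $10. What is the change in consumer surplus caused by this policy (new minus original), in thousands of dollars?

-162

Rearranging demand gives qd = 34 - p. Equilibrium: 34 - p = 8p - 2, so 36 = 9p and p* = 4, q* = 30.
Because the floor (10) lies above the market-clearing price, it is binding.
At p = 10: qd = 34 - 10 = 24 and qs = 8·10 - 2 = 78.
Consumer surplus without the control is ½ · (34 - 4) · 30 = 450.
With the floor, consumers buy 24 units at 10, so CS = ½ · (34 - 10) · 24 = 288.
Change in consumer surplus = 288 - 450 = -162.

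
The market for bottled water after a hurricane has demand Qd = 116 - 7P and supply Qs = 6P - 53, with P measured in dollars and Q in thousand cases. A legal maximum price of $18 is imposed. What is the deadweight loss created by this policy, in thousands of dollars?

0

Setting quantity demanded equal to quantity supplied, 116 - 7P = 6P - 53, gives P* = 13 and Q* = 25.
Since 18 is above P* = 13, the ceiling does not bind and the free-market outcome prevails.
Since the control does not bind, no trades are prevented and deadweight loss is zero.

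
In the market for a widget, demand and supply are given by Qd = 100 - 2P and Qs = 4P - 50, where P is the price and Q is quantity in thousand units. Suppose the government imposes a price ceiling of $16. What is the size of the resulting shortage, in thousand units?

54

Setting quantity demanded equal to quantity supplied, 100 - 2P = 4P - 50, gives P* = 25 and Q* = 50.
The ceiling of 16 is below the equilibrium price 25, so it binds.
At P = 16: Qd = 100 - 2·16 = 68 and Qs = 4·16 - 50 = 14.
Shortage = Qd - Qs = 68 - 14 = 54.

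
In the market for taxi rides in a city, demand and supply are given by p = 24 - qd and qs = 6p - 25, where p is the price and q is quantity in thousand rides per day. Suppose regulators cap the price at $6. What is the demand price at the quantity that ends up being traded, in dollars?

13

Rearranging demand gives qd = 24 - p. Equilibrium: 24 - p = 6p - 25, so 49 = 7p and p* = 7, q* = 17.
Because the ceiling (6) lies below the market-clearing price, it is binding.
At p = 6: qd = 24 - 6 = 18 and qs = 6·6 - 25 = 11.
Only 11 units reach the market. On the demand curve, the marginal buyer's willingness to pay at q = 11 is (24 - 11) = 13.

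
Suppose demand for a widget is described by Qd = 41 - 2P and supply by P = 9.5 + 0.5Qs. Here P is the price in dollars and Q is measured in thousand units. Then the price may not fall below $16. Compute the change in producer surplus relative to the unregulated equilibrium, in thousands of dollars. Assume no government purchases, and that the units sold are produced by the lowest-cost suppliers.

8

Rearranging supply gives Qs = 2P - 19. In a free market, 41 - 2P = 2P - 19 gives the equilibrium P* = 15, Q* = 11.
Because the floor (16) lies above the market-clearing price, it is binding.
At P = 16: Qd = 41 - 2·16 = 9 and Qs = 2·16 - 19 = 13.
Producer surplus without the control is ½ · (15 - 9.5) · 11 = 30.25.
With the floor, 9 units are sold at 16. The supply price at Q = 9 is 14, so PS = ½ · [(16 - 9.5) + (16 - 14)] · 9 = 38.25.
Change in producer surplus = 38.25 - 30.25 = 8.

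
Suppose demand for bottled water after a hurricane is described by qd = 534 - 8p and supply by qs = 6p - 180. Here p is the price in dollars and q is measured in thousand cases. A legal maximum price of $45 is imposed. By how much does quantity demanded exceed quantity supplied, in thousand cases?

In a free market, 534 - 8p = 6p - 180 gives the equilibrium p* = 51, q* = 126.
Because the ceiling (45) lies below the market-clearing price, it is binding.
At p = 45: qd = 534 - 8·45 = 174 and qs = 6·45 - 180 = 90.
Shortage = qd - qs = 174 - 90 = 84.

84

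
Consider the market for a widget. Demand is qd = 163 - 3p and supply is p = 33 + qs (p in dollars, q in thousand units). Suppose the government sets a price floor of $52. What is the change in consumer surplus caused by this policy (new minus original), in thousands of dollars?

Rearranging supply gives qs = p - 33. In a free market, 163 - 3p = p - 33 gives the equilibrium p* = 49, q* = 16.
Since 52 > 49, the floor is binding.
At p = 52: qd = 163 - 3·52 = 7 and qs = 52 - 33 = 19.
Consumer surplus without the control is ½ · (163/3 - 49) · 16 = 128/3.
With the floor, consumers buy 7 units at 52, so CS = ½ · (163/3 - 52) · 7 = 49/6.
Change in consumer surplus = 49/6 - 128/3 = -34.5.

-34.5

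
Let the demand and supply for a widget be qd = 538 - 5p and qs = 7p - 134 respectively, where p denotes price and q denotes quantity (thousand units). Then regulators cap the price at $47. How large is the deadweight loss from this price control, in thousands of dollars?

Setting quantity demanded equal to quantity supplied, 538 - 5p = 7p - 134, gives p* = 56 and q* = 258.
Because the ceiling (47) lies below the market-clearing price, it is binding.
At p = 47: qd = 538 - 5·47 = 303 and qs = 7·47 - 134 = 195.
Quantity traded falls to 195. At q = 195 the demand price is (538 - 195)/5 = 68.6 and the supply price is (134 + 195)/7 = 47.
Deadweight loss = ½ · (68.6 - 47) · (258 - 195) = ½ · 21.6 · 63 = 680.4.

680.4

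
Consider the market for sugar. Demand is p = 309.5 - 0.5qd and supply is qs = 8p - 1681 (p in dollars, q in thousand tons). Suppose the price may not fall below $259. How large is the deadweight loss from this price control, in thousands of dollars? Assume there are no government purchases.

Rearranging demand gives qd = 619 - 2p. Equilibrium: 619 - 2p = 8p - 1681, so 2300 = 10p and p* = 230, q* = 159.
Since 259 > 230, the floor is binding.
At p = 259: qd = 619 - 2·259 = 101 and qs = 8·259 - 1681 = 391.
Quantity traded falls to 101. At q = 101 the demand price is (619 - 101)/2 = 259 and the supply price is (1681 + 101)/8 = 222.75.
Deadweight loss = ½ · (259 - 222.75) · (159 - 101) = ½ · 36.25 · 58 = 1051.25.

1051.25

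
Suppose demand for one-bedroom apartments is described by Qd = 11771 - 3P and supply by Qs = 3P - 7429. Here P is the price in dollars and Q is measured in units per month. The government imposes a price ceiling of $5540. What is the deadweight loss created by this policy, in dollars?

In a free market, 11771 - 3P = 3P - 7429 gives the equilibrium P* = 3200, Q* = 2171.
Since 5540 is above P* = 3200, the ceiling does not bind and the free-market outcome prevails.
Since the control does not bind, no trades are prevented and deadweight loss is zero.

0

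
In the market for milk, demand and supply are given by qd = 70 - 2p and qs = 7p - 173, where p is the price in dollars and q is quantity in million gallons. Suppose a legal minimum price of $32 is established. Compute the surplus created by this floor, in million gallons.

45

Equilibrium: 70 - 2p = 7p - 173, so 243 = 9p and p* = 27, q* = 16.
The floor of 32 is above the equilibrium price 27, so it binds.
At p = 32: qd = 70 - 2·32 = 6 and qs = 7·32 - 173 = 51.
Surplus = qs - qd = 51 - 6 = 45.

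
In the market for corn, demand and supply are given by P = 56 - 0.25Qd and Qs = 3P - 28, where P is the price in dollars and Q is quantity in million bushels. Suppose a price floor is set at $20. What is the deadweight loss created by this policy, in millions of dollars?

0

Rearranging demand gives Qd = 224 - 4P. In a free market, 224 - 4P = 3P - 28 gives the equilibrium P* = 36, Q* = 80.
The floor of 20 is below the equilibrium price 36, so it is not binding; the market clears at P* = 36, Q* = 80.
Since the control does not bind, no trades are prevented and deadweight loss is zero.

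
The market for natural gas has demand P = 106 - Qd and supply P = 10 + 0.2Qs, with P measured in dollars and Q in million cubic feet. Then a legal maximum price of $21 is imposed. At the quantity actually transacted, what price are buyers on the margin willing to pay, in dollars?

51

Rearranging demand gives Qd = 106 - P; rearranging supply gives Qs = 5P - 50. Equilibrium: 106 - P = 5P - 50, so 156 = 6P and P* = 26, Q* = 80.
Since 21 < 26, the ceiling is binding.
At P = 21: Qd = 106 - 21 = 85 and Qs = 5·21 - 50 = 55.
Only 55 units reach the market. On the demand curve, the marginal buyer's willingness to pay at Q = 55 is (106 - 55) = 51.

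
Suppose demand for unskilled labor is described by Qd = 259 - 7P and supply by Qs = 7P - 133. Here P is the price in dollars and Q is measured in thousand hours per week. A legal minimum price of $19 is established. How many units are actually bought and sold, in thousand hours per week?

63

Setting quantity demanded equal to quantity supplied, 259 - 7P = 7P - 133, gives P* = 28 and Q* = 63.
Since 19 is below P* = 28, the floor does not bind and the free-market outcome prevails.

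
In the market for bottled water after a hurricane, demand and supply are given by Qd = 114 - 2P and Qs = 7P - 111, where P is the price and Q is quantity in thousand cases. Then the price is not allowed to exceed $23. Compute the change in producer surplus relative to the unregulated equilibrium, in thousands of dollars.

-114

In a free market, 114 - 2P = 7P - 111 gives the equilibrium P* = 25, Q* = 64.
Because the ceiling (23) lies below the market-clearing price, it is binding.
At P = 23: Qd = 114 - 2·23 = 68 and Qs = 7·23 - 111 = 50.
Producer surplus without the control is ½ · (25 - 111/7) · 64 = 2048/7.
With the ceiling, producers sell 50 units at 23, so PS = ½ · (23 - 111/7) · 50 = 1250/7.
Change in producer surplus = 1250/7 - 2048/7 = -114.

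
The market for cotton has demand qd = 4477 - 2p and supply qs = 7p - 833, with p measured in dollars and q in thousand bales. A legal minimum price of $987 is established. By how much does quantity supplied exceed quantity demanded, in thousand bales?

3573

Without the control the market clears where 4477 - 2p = 7p - 833, i.e. p* = 590 and q* = 3297.
Because the floor (987) lies above the market-clearing price, it is binding.
At p = 987: qd = 4477 - 2·987 = 2503 and qs = 7·987 - 833 = 6076.
Surplus = qs - qd = 6076 - 2503 = 3573.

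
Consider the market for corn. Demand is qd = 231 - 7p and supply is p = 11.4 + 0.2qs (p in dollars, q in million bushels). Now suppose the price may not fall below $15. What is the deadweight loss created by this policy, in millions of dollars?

0

Rearranging supply gives qs = 5p - 57. Without the control the market clears where 231 - 7p = 5p - 57, i.e. p* = 24 and q* = 63.
Since 15 is below p* = 24, the floor does not bind and the free-market outcome prevails.
Since the control does not bind, no trades are prevented and deadweight loss is zero.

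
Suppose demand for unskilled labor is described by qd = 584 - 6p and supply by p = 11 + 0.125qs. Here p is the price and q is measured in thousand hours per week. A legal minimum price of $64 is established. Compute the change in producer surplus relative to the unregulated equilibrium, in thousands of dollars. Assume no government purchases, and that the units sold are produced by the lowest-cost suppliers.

2624

Rearranging supply gives qs = 8p - 88. In a free market, 584 - 6p = 8p - 88 gives the equilibrium p* = 48, q* = 296.
Because the floor (64) lies above the market-clearing price, it is binding.
At p = 64: qd = 584 - 6·64 = 200 and qs = 8·64 - 88 = 424.
Producer surplus without the control is ½ · (48 - 11) · 296 = 5476.
With the floor, 200 units are sold at 64. The supply price at q = 200 is 36, so PS = ½ · [(64 - 11) + (64 - 36)] · 200 = 8100.
Change in producer surplus = 8100 - 5476 = 2624.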